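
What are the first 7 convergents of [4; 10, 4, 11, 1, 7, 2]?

Using the convergent recurrence p_i = a_i*p_{i-1} + p_{i-2}, q_i = a_i*q_{i-1} + q_{i-2} with p_{-2}=0, p_{-1}=1, q_{-2}=1, q_{-1}=0:
  i=0: a_0=4, p_0 = 4*1 + 0 = 4, q_0 = 4*0 + 1 = 1.
  i=1: a_1=10, p_1 = 10*4 + 1 = 41, q_1 = 10*1 + 0 = 10.
  i=2: a_2=4, p_2 = 4*41 + 4 = 168, q_2 = 4*10 + 1 = 41.
  i=3: a_3=11, p_3 = 11*168 + 41 = 1889, q_3 = 11*41 + 10 = 461.
  i=4: a_4=1, p_4 = 1*1889 + 168 = 2057, q_4 = 1*461 + 41 = 502.
  i=5: a_5=7, p_5 = 7*2057 + 1889 = 16288, q_5 = 7*502 + 461 = 3975.
  i=6: a_6=2, p_6 = 2*16288 + 2057 = 34633, q_6 = 2*3975 + 502 = 8452.

4/1, 41/10, 168/41, 1889/461, 2057/502, 16288/3975, 34633/8452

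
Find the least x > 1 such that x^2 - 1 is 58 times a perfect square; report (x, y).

(x, y) = (19603, 2574)

First expand sqrt(58) as a continued fraction. With x_i = (sqrt(58) + m_i)/d_i and (m_0, d_0) = (0, 1): a_0 = floor(sqrt(58)) = 7, since 7^2 = 49 <= 58 < 64 = 8^2.
Iterate m_{i+1} = d_i*a_i - m_i, d_{i+1} = (58 - m_{i+1}^2)/d_i, a_{i+1} = floor((a_0 + m_{i+1})/d_{i+1}):
  m_1 = 1*7 - 0 = 7, d_1 = (58 - 7^2)/1 = 9/1 = 9, a_1 = floor((7 + 7)/9) = 1.
  m_2 = 9*1 - 7 = 2, d_2 = (58 - 2^2)/9 = 54/9 = 6, a_2 = floor((7 + 2)/6) = 1.
  m_3 = 6*1 - 2 = 4, d_3 = (58 - 4^2)/6 = 42/6 = 7, a_3 = floor((7 + 4)/7) = 1.
  m_4 = 7*1 - 4 = 3, d_4 = (58 - 3^2)/7 = 49/7 = 7, a_4 = floor((7 + 3)/7) = 1.
  m_5 = 7*1 - 3 = 4, d_5 = (58 - 4^2)/7 = 42/7 = 6, a_5 = floor((7 + 4)/6) = 1.
  m_6 = 6*1 - 4 = 2, d_6 = (58 - 2^2)/6 = 54/6 = 9, a_6 = floor((7 + 2)/9) = 1.
  m_7 = 9*1 - 2 = 7, d_7 = (58 - 7^2)/9 = 9/9 = 1, a_7 = floor((7 + 7)/1) = 14.
  m_8 = 1*14 - 7 = 7, d_8 = (58 - 7^2)/1 = 9/1 = 9: (m_8, d_8) = (m_1, d_1) = (7, 9), so from here the quotients repeat a_1, ..., a_7; the period length is 7.
So sqrt(58) = [7; (1, 1, 1, 1, 1, 1, 14)] with period length k = 7.
k is odd, so (p_{k-1}, q_{k-1}) only solves x^2 - 58y^2 = -1 and the fundamental solution of x^2 - 58y^2 = 1 is (p_{2k-1}, q_{2k-1}) = (p_13, q_13); compute convergents through index 13, running through the period twice.
Convergents (p_i = a_i*p_{i-1} + p_{i-2}, q_i = a_i*q_{i-1} + q_{i-2} with p_{-2}=0, p_{-1}=1, q_{-2}=1, q_{-1}=0):
  i=0: a_0=7, p_0 = 7*1 + 0 = 7, q_0 = 7*0 + 1 = 1.
  i=1: a_1=1, p_1 = 1*7 + 1 = 8, q_1 = 1*1 + 0 = 1.
  i=2: a_2=1, p_2 = 1*8 + 7 = 15, q_2 = 1*1 + 1 = 2.
  i=3: a_3=1, p_3 = 1*15 + 8 = 23, q_3 = 1*2 + 1 = 3.
  i=4: a_4=1, p_4 = 1*23 + 15 = 38, q_4 = 1*3 + 2 = 5.
  i=5: a_5=1, p_5 = 1*38 + 23 = 61, q_5 = 1*5 + 3 = 8.
  i=6: a_6=1, p_6 = 1*61 + 38 = 99, q_6 = 1*8 + 5 = 13.
  i=7: a_7=14, p_7 = 14*99 + 61 = 1447, q_7 = 14*13 + 8 = 190.
  i=8: a_8=1, p_8 = 1*1447 + 99 = 1546, q_8 = 1*190 + 13 = 203.
  i=9: a_9=1, p_9 = 1*1546 + 1447 = 2993, q_9 = 1*203 + 190 = 393.
  i=10: a_10=1, p_10 = 1*2993 + 1546 = 4539, q_10 = 1*393 + 203 = 596.
  i=11: a_11=1, p_11 = 1*4539 + 2993 = 7532, q_11 = 1*596 + 393 = 989.
  i=12: a_12=1, p_12 = 1*7532 + 4539 = 12071, q_12 = 1*989 + 596 = 1585.
  i=13: a_13=1, p_13 = 1*12071 + 7532 = 19603, q_13 = 1*1585 + 989 = 2574.
Indeed p_6^2 - 58*q_6^2 = 9801 - 9802 = -1, not +1.
Check: 19603^2 - 58*2574^2 = 384277609 - 384277608 = 1, so (x, y) = (19603, 2574) solves the equation, and by the theorem it is the least positive solution.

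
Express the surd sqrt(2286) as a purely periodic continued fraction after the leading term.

[47; (1, 4, 3, 10, 3, 4, 1, 94)]

Write x_i = (sqrt(2286) + m_i)/d_i with (m_0, d_0) = (0, 1). a_0 = floor(sqrt(2286)) = 47, since 47^2 = 2209 <= 2286 < 2304 = 48^2.
Iterate m_{i+1} = d_i*a_i - m_i, d_{i+1} = (2286 - m_{i+1}^2)/d_i, a_{i+1} = floor((a_0 + m_{i+1})/d_{i+1}):
  m_1 = 1*47 - 0 = 47, d_1 = (2286 - 47^2)/1 = 77/1 = 77, a_1 = floor((47 + 47)/77) = 1.
  m_2 = 77*1 - 47 = 30, d_2 = (2286 - 30^2)/77 = 1386/77 = 18, a_2 = floor((47 + 30)/18) = 4.
  m_3 = 18*4 - 30 = 42, d_3 = (2286 - 42^2)/18 = 522/18 = 29, a_3 = floor((47 + 42)/29) = 3.
  m_4 = 29*3 - 42 = 45, d_4 = (2286 - 45^2)/29 = 261/29 = 9, a_4 = floor((47 + 45)/9) = 10.
  m_5 = 9*10 - 45 = 45, d_5 = (2286 - 45^2)/9 = 261/9 = 29, a_5 = floor((47 + 45)/29) = 3.
  m_6 = 29*3 - 45 = 42, d_6 = (2286 - 42^2)/29 = 522/29 = 18, a_6 = floor((47 + 42)/18) = 4.
  m_7 = 18*4 - 42 = 30, d_7 = (2286 - 30^2)/18 = 1386/18 = 77, a_7 = floor((47 + 30)/77) = 1.
  m_8 = 77*1 - 30 = 47, d_8 = (2286 - 47^2)/77 = 77/77 = 1, a_8 = floor((47 + 47)/1) = 94.
  m_9 = 1*94 - 47 = 47, d_9 = (2286 - 47^2)/1 = 77/1 = 77: (m_9, d_9) = (m_1, d_1) = (47, 77), so from here the quotients repeat a_1, ..., a_8; the period length is 8.
Hence the expansion of sqrt(2286) is a_0 = 47 followed by the repeating block 1, 4, 3, 10, 3, 4, 1, 94 (period 8).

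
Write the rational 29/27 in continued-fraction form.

Run the Euclidean algorithm on 29 and 27; the successive quotients are the partial quotients a_0, a_1, ... (each step inverts the fractional part left over by the previous one):
  29 = 1*27 + 2, so a_0 = 1.
  27 = 13*2 + 1, so a_1 = 13.
  2 = 2*1 + 0, so a_2 = 2.
The remainder reaches 0 after 3 divisions, so the expansion has 3 partial quotients, read off in order.

[1; 13, 2]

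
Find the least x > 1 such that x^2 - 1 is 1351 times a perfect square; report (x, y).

First expand sqrt(1351) as a continued fraction. With x_i = (sqrt(1351) + m_i)/d_i and (m_0, d_0) = (0, 1): a_0 = floor(sqrt(1351)) = 36, since 36^2 = 1296 <= 1351 < 1369 = 37^2.
Iterate m_{i+1} = d_i*a_i - m_i, d_{i+1} = (1351 - m_{i+1}^2)/d_i, a_{i+1} = floor((a_0 + m_{i+1})/d_{i+1}):
  m_1 = 1*36 - 0 = 36, d_1 = (1351 - 36^2)/1 = 55/1 = 55, a_1 = floor((36 + 36)/55) = 1.
  m_2 = 55*1 - 36 = 19, d_2 = (1351 - 19^2)/55 = 990/55 = 18, a_2 = floor((36 + 19)/18) = 3.
  m_3 = 18*3 - 19 = 35, d_3 = (1351 - 35^2)/18 = 126/18 = 7, a_3 = floor((36 + 35)/7) = 10.
  m_4 = 7*10 - 35 = 35, d_4 = (1351 - 35^2)/7 = 126/7 = 18, a_4 = floor((36 + 35)/18) = 3.
  m_5 = 18*3 - 35 = 19, d_5 = (1351 - 19^2)/18 = 990/18 = 55, a_5 = floor((36 + 19)/55) = 1.
  m_6 = 55*1 - 19 = 36, d_6 = (1351 - 36^2)/55 = 55/55 = 1, a_6 = floor((36 + 36)/1) = 72.
  m_7 = 1*72 - 36 = 36, d_7 = (1351 - 36^2)/1 = 55/1 = 55: (m_7, d_7) = (m_1, d_1) = (36, 55), so from here the quotients repeat a_1, ..., a_6; the period length is 6.
So sqrt(1351) = [36; (1, 3, 10, 3, 1, 72)] with period length k = 6.
k is even, so the fundamental solution of x^2 - 1351y^2 = 1 is (p_{k-1}, q_{k-1}) = (p_5, q_5); compute convergents through index 5.
Convergents (p_i = a_i*p_{i-1} + p_{i-2}, q_i = a_i*q_{i-1} + q_{i-2} with p_{-2}=0, p_{-1}=1, q_{-2}=1, q_{-1}=0):
  i=0: a_0=36, p_0 = 36*1 + 0 = 36, q_0 = 36*0 + 1 = 1.
  i=1: a_1=1, p_1 = 1*36 + 1 = 37, q_1 = 1*1 + 0 = 1.
  i=2: a_2=3, p_2 = 3*37 + 36 = 147, q_2 = 3*1 + 1 = 4.
  i=3: a_3=10, p_3 = 10*147 + 37 = 1507, q_3 = 10*4 + 1 = 41.
  i=4: a_4=3, p_4 = 3*1507 + 147 = 4668, q_4 = 3*41 + 4 = 127.
  i=5: a_5=1, p_5 = 1*4668 + 1507 = 6175, q_5 = 1*127 + 41 = 168.
Check: 6175^2 - 1351*168^2 = 38130625 - 38130624 = 1, so (x, y) = (6175, 168) solves the equation, and by the theorem it is the least positive solution.

(x, y) = (6175, 168)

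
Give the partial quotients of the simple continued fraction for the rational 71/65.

[1; 10, 1, 5]

Run the Euclidean algorithm on 71 and 65; the successive quotients are the partial quotients a_0, a_1, ... (each step inverts the fractional part left over by the previous one):
  71 = 1*65 + 6, so a_0 = 1.
  65 = 10*6 + 5, so a_1 = 10.
  6 = 1*5 + 1, so a_2 = 1.
  5 = 5*1 + 0, so a_3 = 5.
The remainder reaches 0 after 4 divisions, so the expansion has 4 partial quotients, read off in order.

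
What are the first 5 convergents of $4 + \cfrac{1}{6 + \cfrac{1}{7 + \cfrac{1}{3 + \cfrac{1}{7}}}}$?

4/1, 25/6, 179/43, 562/135, 4113/988

Using the convergent recurrence p_i = a_i*p_{i-1} + p_{i-2}, q_i = a_i*q_{i-1} + q_{i-2} with p_{-2}=0, p_{-1}=1, q_{-2}=1, q_{-1}=0:
  i=0: a_0=4, p_0 = 4*1 + 0 = 4, q_0 = 4*0 + 1 = 1.
  i=1: a_1=6, p_1 = 6*4 + 1 = 25, q_1 = 6*1 + 0 = 6.
  i=2: a_2=7, p_2 = 7*25 + 4 = 179, q_2 = 7*6 + 1 = 43.
  i=3: a_3=3, p_3 = 3*179 + 25 = 562, q_3 = 3*43 + 6 = 135.
  i=4: a_4=7, p_4 = 7*562 + 179 = 4113, q_4 = 7*135 + 43 = 988.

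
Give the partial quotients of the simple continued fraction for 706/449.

Run the Euclidean algorithm on 706 and 449; the successive quotients are the partial quotients a_0, a_1, ... (each step inverts the fractional part left over by the previous one):
  706 = 1*449 + 257, so a_0 = 1.
  449 = 1*257 + 192, so a_1 = 1.
  257 = 1*192 + 65, so a_2 = 1.
  192 = 2*65 + 62, so a_3 = 2.
  65 = 1*62 + 3, so a_4 = 1.
  62 = 20*3 + 2, so a_5 = 20.
  3 = 1*2 + 1, so a_6 = 1.
  2 = 2*1 + 0, so a_7 = 2.
The remainder reaches 0 after 8 divisions, so the expansion has 8 partial quotients, read off in order.

[1; 1, 1, 2, 1, 20, 1, 2]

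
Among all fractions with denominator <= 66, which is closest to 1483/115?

619/48

Expand x = 1483/115 as a continued fraction with the Euclidean algorithm:
  1483 = 12*115 + 103, so a_0 = 12.
  115 = 1*103 + 12, so a_1 = 1.
  103 = 8*12 + 7, so a_2 = 8.
  12 = 1*7 + 5, so a_3 = 1.
  7 = 1*5 + 2, so a_4 = 1.
  5 = 2*2 + 1, so a_5 = 2.
  2 = 2*1 + 0, so a_6 = 2.
so x = [12; 1, 8, 1, 1, 2, 2].
Convergents (p_i = a_i*p_{i-1} + p_{i-2}, q_i = a_i*q_{i-1} + q_{i-2} with p_{-2}=0, p_{-1}=1, q_{-2}=1, q_{-1}=0), until the denominator exceeds 66:
  i=0: a_0=12, p_0 = 12*1 + 0 = 12, q_0 = 12*0 + 1 = 1.
  i=1: a_1=1, p_1 = 1*12 + 1 = 13, q_1 = 1*1 + 0 = 1.
  i=2: a_2=8, p_2 = 8*13 + 12 = 116, q_2 = 8*1 + 1 = 9.
  i=3: a_3=1, p_3 = 1*116 + 13 = 129, q_3 = 1*9 + 1 = 10.
  i=4: a_4=1, p_4 = 1*129 + 116 = 245, q_4 = 1*10 + 9 = 19.
  i=5: a_5=2, p_5 = 2*245 + 129 = 619, q_5 = 2*19 + 10 = 48.
  i=6: a_6=2, p_6 = 2*619 + 245 = 1483, q_6 = 2*48 + 19 = 115.
q_6 = 115 > 66, so the last convergent with denominator <= 66 is p_5/q_5 = 619/48.
The closest fraction with denominator <= 66 is either p_5/q_5 or the intermediate fraction (k*p_5 + p_4)/(k*q_5 + q_4) with the largest k >= 1 whose denominator stays <= 66; these approach x as k grows, and every other convergent or intermediate fraction in range is farther away.
Largest k: floor((66 - q_4)/q_5) = floor((66 - 19)/48) = 0.
Since k = 0, no intermediate fraction beyond p_5/q_5 has denominator <= 66, so the convergent 619/48 is the closest (its error is |1483*48 - 619*115|/(115*48) = 1/5520).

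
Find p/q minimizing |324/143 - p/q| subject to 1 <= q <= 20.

Expand x = 324/143 as a continued fraction with the Euclidean algorithm:
  324 = 2*143 + 38, so a_0 = 2.
  143 = 3*38 + 29, so a_1 = 3.
  38 = 1*29 + 9, so a_2 = 1.
  29 = 3*9 + 2, so a_3 = 3.
  9 = 4*2 + 1, so a_4 = 4.
  2 = 2*1 + 0, so a_5 = 2.
so x = [2; 3, 1, 3, 4, 2].
Convergents (p_i = a_i*p_{i-1} + p_{i-2}, q_i = a_i*q_{i-1} + q_{i-2} with p_{-2}=0, p_{-1}=1, q_{-2}=1, q_{-1}=0), until the denominator exceeds 20:
  i=0: a_0=2, p_0 = 2*1 + 0 = 2, q_0 = 2*0 + 1 = 1.
  i=1: a_1=3, p_1 = 3*2 + 1 = 7, q_1 = 3*1 + 0 = 3.
  i=2: a_2=1, p_2 = 1*7 + 2 = 9, q_2 = 1*3 + 1 = 4.
  i=3: a_3=3, p_3 = 3*9 + 7 = 34, q_3 = 3*4 + 3 = 15.
  i=4: a_4=4, p_4 = 4*34 + 9 = 145, q_4 = 4*15 + 4 = 64.
q_4 = 64 > 20, so the last convergent with denominator <= 20 is p_3/q_3 = 34/15.
The closest fraction with denominator <= 20 is either p_3/q_3 or the intermediate fraction (k*p_3 + p_2)/(k*q_3 + q_2) with the largest k >= 1 whose denominator stays <= 20; these approach x as k grows, and every other convergent or intermediate fraction in range is farther away.
Largest k: floor((20 - q_2)/q_3) = floor((20 - 4)/15) = 1.
That gives (1*34 + 9)/(1*15 + 4) = 43/19.
Compare the errors: |x - 34/15| = |324*15 - 34*143|/(143*15) = 2/2145, and |x - 43/19| = |324*19 - 43*143|/(143*19) = 7/2717.
Cross-multiplying, 2*2717 = 5434 < 15015 = 7*2145, so 2/2145 is smaller: the convergent 34/15 is closer to x than 43/19.

34/15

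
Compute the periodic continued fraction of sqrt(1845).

[42; (1, 20, 2, 20, 1, 84)]

Write x_i = (sqrt(1845) + m_i)/d_i with (m_0, d_0) = (0, 1). a_0 = floor(sqrt(1845)) = 42, since 42^2 = 1764 <= 1845 < 1849 = 43^2.
Iterate m_{i+1} = d_i*a_i - m_i, d_{i+1} = (1845 - m_{i+1}^2)/d_i, a_{i+1} = floor((a_0 + m_{i+1})/d_{i+1}):
  m_1 = 1*42 - 0 = 42, d_1 = (1845 - 42^2)/1 = 81/1 = 81, a_1 = floor((42 + 42)/81) = 1.
  m_2 = 81*1 - 42 = 39, d_2 = (1845 - 39^2)/81 = 324/81 = 4, a_2 = floor((42 + 39)/4) = 20.
  m_3 = 4*20 - 39 = 41, d_3 = (1845 - 41^2)/4 = 164/4 = 41, a_3 = floor((42 + 41)/41) = 2.
  m_4 = 41*2 - 41 = 41, d_4 = (1845 - 41^2)/41 = 164/41 = 4, a_4 = floor((42 + 41)/4) = 20.
  m_5 = 4*20 - 41 = 39, d_5 = (1845 - 39^2)/4 = 324/4 = 81, a_5 = floor((42 + 39)/81) = 1.
  m_6 = 81*1 - 39 = 42, d_6 = (1845 - 42^2)/81 = 81/81 = 1, a_6 = floor((42 + 42)/1) = 84.
  m_7 = 1*84 - 42 = 42, d_7 = (1845 - 42^2)/1 = 81/1 = 81: (m_7, d_7) = (m_1, d_1) = (42, 81), so from here the quotients repeat a_1, ..., a_6; the period length is 6.
Hence the expansion of sqrt(1845) is a_0 = 42 followed by the repeating block 1, 20, 2, 20, 1, 84 (period 6).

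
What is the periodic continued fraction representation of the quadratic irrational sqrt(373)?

Write x_i = (sqrt(373) + m_i)/d_i with (m_0, d_0) = (0, 1). a_0 = floor(sqrt(373)) = 19, since 19^2 = 361 <= 373 < 400 = 20^2.
Iterate m_{i+1} = d_i*a_i - m_i, d_{i+1} = (373 - m_{i+1}^2)/d_i, a_{i+1} = floor((a_0 + m_{i+1})/d_{i+1}):
  m_1 = 1*19 - 0 = 19, d_1 = (373 - 19^2)/1 = 12/1 = 12, a_1 = floor((19 + 19)/12) = 3.
  m_2 = 12*3 - 19 = 17, d_2 = (373 - 17^2)/12 = 84/12 = 7, a_2 = floor((19 + 17)/7) = 5.
  m_3 = 7*5 - 17 = 18, d_3 = (373 - 18^2)/7 = 49/7 = 7, a_3 = floor((19 + 18)/7) = 5.
  m_4 = 7*5 - 18 = 17, d_4 = (373 - 17^2)/7 = 84/7 = 12, a_4 = floor((19 + 17)/12) = 3.
  m_5 = 12*3 - 17 = 19, d_5 = (373 - 19^2)/12 = 12/12 = 1, a_5 = floor((19 + 19)/1) = 38.
  m_6 = 1*38 - 19 = 19, d_6 = (373 - 19^2)/1 = 12/1 = 12: (m_6, d_6) = (m_1, d_1) = (19, 12), so from here the quotients repeat a_1, ..., a_5; the period length is 5.
Hence the expansion of sqrt(373) is a_0 = 19 followed by the repeating block 3, 5, 5, 3, 38 (period 5).

[19; (3, 5, 5, 3, 38)]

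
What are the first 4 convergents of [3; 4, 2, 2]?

3/1, 13/4, 29/9, 71/22

Using the convergent recurrence p_i = a_i*p_{i-1} + p_{i-2}, q_i = a_i*q_{i-1} + q_{i-2} with p_{-2}=0, p_{-1}=1, q_{-2}=1, q_{-1}=0:
  i=0: a_0=3, p_0 = 3*1 + 0 = 3, q_0 = 3*0 + 1 = 1.
  i=1: a_1=4, p_1 = 4*3 + 1 = 13, q_1 = 4*1 + 0 = 4.
  i=2: a_2=2, p_2 = 2*13 + 3 = 29, q_2 = 2*4 + 1 = 9.
  i=3: a_3=2, p_3 = 2*29 + 13 = 71, q_3 = 2*9 + 4 = 22.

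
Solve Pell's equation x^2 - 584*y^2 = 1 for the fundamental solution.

First expand sqrt(584) as a continued fraction. With x_i = (sqrt(584) + m_i)/d_i and (m_0, d_0) = (0, 1): a_0 = floor(sqrt(584)) = 24, since 24^2 = 576 <= 584 < 625 = 25^2.
Iterate m_{i+1} = d_i*a_i - m_i, d_{i+1} = (584 - m_{i+1}^2)/d_i, a_{i+1} = floor((a_0 + m_{i+1})/d_{i+1}):
  m_1 = 1*24 - 0 = 24, d_1 = (584 - 24^2)/1 = 8/1 = 8, a_1 = floor((24 + 24)/8) = 6.
  m_2 = 8*6 - 24 = 24, d_2 = (584 - 24^2)/8 = 8/8 = 1, a_2 = floor((24 + 24)/1) = 48.
  m_3 = 1*48 - 24 = 24, d_3 = (584 - 24^2)/1 = 8/1 = 8: (m_3, d_3) = (m_1, d_1) = (24, 8), so from here the quotients repeat a_1, a_2; the period length is 2.
So sqrt(584) = [24; (6, 48)] with period length k = 2.
k is even, so the fundamental solution of x^2 - 584y^2 = 1 is (p_{k-1}, q_{k-1}) = (p_1, q_1); compute convergents through index 1.
Convergents (p_i = a_i*p_{i-1} + p_{i-2}, q_i = a_i*q_{i-1} + q_{i-2} with p_{-2}=0, p_{-1}=1, q_{-2}=1, q_{-1}=0):
  i=0: a_0=24, p_0 = 24*1 + 0 = 24, q_0 = 24*0 + 1 = 1.
  i=1: a_1=6, p_1 = 6*24 + 1 = 145, q_1 = 6*1 + 0 = 6.
Check: 145^2 - 584*6^2 = 21025 - 21024 = 1, so (x, y) = (145, 6) solves the equation, and by the theorem it is the least positive solution.

(x, y) = (145, 6)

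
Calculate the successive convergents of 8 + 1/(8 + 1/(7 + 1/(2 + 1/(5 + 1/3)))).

8/1, 65/8, 463/57, 991/122, 5418/667, 17245/2123

Using the convergent recurrence p_i = a_i*p_{i-1} + p_{i-2}, q_i = a_i*q_{i-1} + q_{i-2} with p_{-2}=0, p_{-1}=1, q_{-2}=1, q_{-1}=0:
  i=0: a_0=8, p_0 = 8*1 + 0 = 8, q_0 = 8*0 + 1 = 1.
  i=1: a_1=8, p_1 = 8*8 + 1 = 65, q_1 = 8*1 + 0 = 8.
  i=2: a_2=7, p_2 = 7*65 + 8 = 463, q_2 = 7*8 + 1 = 57.
  i=3: a_3=2, p_3 = 2*463 + 65 = 991, q_3 = 2*57 + 8 = 122.
  i=4: a_4=5, p_4 = 5*991 + 463 = 5418, q_4 = 5*122 + 57 = 667.
  i=5: a_5=3, p_5 = 3*5418 + 991 = 17245, q_5 = 3*667 + 122 = 2123.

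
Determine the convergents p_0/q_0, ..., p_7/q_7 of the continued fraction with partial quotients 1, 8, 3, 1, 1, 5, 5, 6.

1/1, 9/8, 28/25, 37/33, 65/58, 362/323, 1875/1673, 11612/10361

Using the convergent recurrence p_i = a_i*p_{i-1} + p_{i-2}, q_i = a_i*q_{i-1} + q_{i-2} with p_{-2}=0, p_{-1}=1, q_{-2}=1, q_{-1}=0:
  i=0: a_0=1, p_0 = 1*1 + 0 = 1, q_0 = 1*0 + 1 = 1.
  i=1: a_1=8, p_1 = 8*1 + 1 = 9, q_1 = 8*1 + 0 = 8.
  i=2: a_2=3, p_2 = 3*9 + 1 = 28, q_2 = 3*8 + 1 = 25.
  i=3: a_3=1, p_3 = 1*28 + 9 = 37, q_3 = 1*25 + 8 = 33.
  i=4: a_4=1, p_4 = 1*37 + 28 = 65, q_4 = 1*33 + 25 = 58.
  i=5: a_5=5, p_5 = 5*65 + 37 = 362, q_5 = 5*58 + 33 = 323.
  i=6: a_6=5, p_6 = 5*362 + 65 = 1875, q_6 = 5*323 + 58 = 1673.
  i=7: a_7=6, p_7 = 6*1875 + 362 = 11612, q_7 = 6*1673 + 323 = 10361.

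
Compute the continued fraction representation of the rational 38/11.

Run the Euclidean algorithm on 38 and 11; the successive quotients are the partial quotients a_0, a_1, ... (each step inverts the fractional part left over by the previous one):
  38 = 3*11 + 5, so a_0 = 3.
  11 = 2*5 + 1, so a_1 = 2.
  5 = 5*1 + 0, so a_2 = 5.
The remainder reaches 0 after 3 divisions, so the expansion has 3 partial quotients, read off in order.

[3; 2, 5]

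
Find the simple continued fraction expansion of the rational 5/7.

Run the Euclidean algorithm on 5 and 7; the successive quotients are the partial quotients a_0, a_1, ... (each step inverts the fractional part left over by the previous one):
  5 = 0*7 + 5, so a_0 = 0.
  7 = 1*5 + 2, so a_1 = 1.
  5 = 2*2 + 1, so a_2 = 2.
  2 = 2*1 + 0, so a_3 = 2.
The remainder reaches 0 after 4 divisions, so the expansion has 4 partial quotients, read off in order.

[0; 1, 2, 2]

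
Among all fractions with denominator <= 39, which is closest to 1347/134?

Expand x = 1347/134 as a continued fraction with the Euclidean algorithm:
  1347 = 10*134 + 7, so a_0 = 10.
  134 = 19*7 + 1, so a_1 = 19.
  7 = 7*1 + 0, so a_2 = 7.
so x = [10; 19, 7].
Convergents (p_i = a_i*p_{i-1} + p_{i-2}, q_i = a_i*q_{i-1} + q_{i-2} with p_{-2}=0, p_{-1}=1, q_{-2}=1, q_{-1}=0), until the denominator exceeds 39:
  i=0: a_0=10, p_0 = 10*1 + 0 = 10, q_0 = 10*0 + 1 = 1.
  i=1: a_1=19, p_1 = 19*10 + 1 = 191, q_1 = 19*1 + 0 = 19.
  i=2: a_2=7, p_2 = 7*191 + 10 = 1347, q_2 = 7*19 + 1 = 134.
q_2 = 134 > 39, so the last convergent with denominator <= 39 is p_1/q_1 = 191/19.
The closest fraction with denominator <= 39 is either p_1/q_1 or the intermediate fraction (k*p_1 + p_0)/(k*q_1 + q_0) with the largest k >= 1 whose denominator stays <= 39; these approach x as k grows, and every other convergent or intermediate fraction in range is farther away.
Largest k: floor((39 - q_0)/q_1) = floor((39 - 1)/19) = 2.
That gives (2*191 + 10)/(2*19 + 1) = 392/39.
Compare the errors: |x - 191/19| = |1347*19 - 191*134|/(134*19) = 1/2546, and |x - 392/39| = |1347*39 - 392*134|/(134*39) = 5/5226.
Cross-multiplying, 1*5226 = 5226 < 12730 = 5*2546, so 1/2546 is smaller: the convergent 191/19 is closer to x than 392/39.

191/19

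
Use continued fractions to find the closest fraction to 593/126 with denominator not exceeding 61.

Expand x = 593/126 as a continued fraction with the Euclidean algorithm:
  593 = 4*126 + 89, so a_0 = 4.
  126 = 1*89 + 37, so a_1 = 1.
  89 = 2*37 + 15, so a_2 = 2.
  37 = 2*15 + 7, so a_3 = 2.
  15 = 2*7 + 1, so a_4 = 2.
  7 = 7*1 + 0, so a_5 = 7.
so x = [4; 1, 2, 2, 2, 7].
Convergents (p_i = a_i*p_{i-1} + p_{i-2}, q_i = a_i*q_{i-1} + q_{i-2} with p_{-2}=0, p_{-1}=1, q_{-2}=1, q_{-1}=0), until the denominator exceeds 61:
  i=0: a_0=4, p_0 = 4*1 + 0 = 4, q_0 = 4*0 + 1 = 1.
  i=1: a_1=1, p_1 = 1*4 + 1 = 5, q_1 = 1*1 + 0 = 1.
  i=2: a_2=2, p_2 = 2*5 + 4 = 14, q_2 = 2*1 + 1 = 3.
  i=3: a_3=2, p_3 = 2*14 + 5 = 33, q_3 = 2*3 + 1 = 7.
  i=4: a_4=2, p_4 = 2*33 + 14 = 80, q_4 = 2*7 + 3 = 17.
  i=5: a_5=7, p_5 = 7*80 + 33 = 593, q_5 = 7*17 + 7 = 126.
q_5 = 126 > 61, so the last convergent with denominator <= 61 is p_4/q_4 = 80/17.
The closest fraction with denominator <= 61 is either p_4/q_4 or the intermediate fraction (k*p_4 + p_3)/(k*q_4 + q_3) with the largest k >= 1 whose denominator stays <= 61; these approach x as k grows, and every other convergent or intermediate fraction in range is farther away.
Largest k: floor((61 - q_3)/q_4) = floor((61 - 7)/17) = 3.
That gives (3*80 + 33)/(3*17 + 7) = 273/58.
Compare the errors: |x - 80/17| = |593*17 - 80*126|/(126*17) = 1/2142, and |x - 273/58| = |593*58 - 273*126|/(126*58) = 4/7308.
Cross-multiplying, 1*7308 = 7308 < 8568 = 4*2142, so 1/2142 is smaller: the convergent 80/17 is closer to x than 273/58.

80/17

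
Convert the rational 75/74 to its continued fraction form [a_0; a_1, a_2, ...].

[1; 74]

Run the Euclidean algorithm on 75 and 74; the successive quotients are the partial quotients a_0, a_1, ... (each step inverts the fractional part left over by the previous one):
  75 = 1*74 + 1, so a_0 = 1.
  74 = 74*1 + 0, so a_1 = 74.
The remainder reaches 0 after 2 divisions, so the expansion has 2 partial quotients, read off in order.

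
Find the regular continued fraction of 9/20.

[0; 2, 4, 2]

Run the Euclidean algorithm on 9 and 20; the successive quotients are the partial quotients a_0, a_1, ... (each step inverts the fractional part left over by the previous one):
  9 = 0*20 + 9, so a_0 = 0.
  20 = 2*9 + 2, so a_1 = 2.
  9 = 4*2 + 1, so a_2 = 4.
  2 = 2*1 + 0, so a_3 = 2.
The remainder reaches 0 after 4 divisions, so the expansion has 4 partial quotients, read off in order.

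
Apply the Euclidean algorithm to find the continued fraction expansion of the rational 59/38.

[1; 1, 1, 4, 4]

Run the Euclidean algorithm on 59 and 38; the successive quotients are the partial quotients a_0, a_1, ... (each step inverts the fractional part left over by the previous one):
  59 = 1*38 + 21, so a_0 = 1.
  38 = 1*21 + 17, so a_1 = 1.
  21 = 1*17 + 4, so a_2 = 1.
  17 = 4*4 + 1, so a_3 = 4.
  4 = 4*1 + 0, so a_4 = 4.
The remainder reaches 0 after 5 divisions, so the expansion has 5 partial quotients, read off in order.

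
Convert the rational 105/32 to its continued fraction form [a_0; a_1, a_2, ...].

Run the Euclidean algorithm on 105 and 32; the successive quotients are the partial quotients a_0, a_1, ... (each step inverts the fractional part left over by the previous one):
  105 = 3*32 + 9, so a_0 = 3.
  32 = 3*9 + 5, so a_1 = 3.
  9 = 1*5 + 4, so a_2 = 1.
  5 = 1*4 + 1, so a_3 = 1.
  4 = 4*1 + 0, so a_4 = 4.
The remainder reaches 0 after 5 divisions, so the expansion has 5 partial quotients, read off in order.

[3; 3, 1, 1, 4]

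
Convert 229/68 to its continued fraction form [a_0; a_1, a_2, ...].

[3; 2, 1, 2, 1, 1, 3]

Run the Euclidean algorithm on 229 and 68; the successive quotients are the partial quotients a_0, a_1, ... (each step inverts the fractional part left over by the previous one):
  229 = 3*68 + 25, so a_0 = 3.
  68 = 2*25 + 18, so a_1 = 2.
  25 = 1*18 + 7, so a_2 = 1.
  18 = 2*7 + 4, so a_3 = 2.
  7 = 1*4 + 3, so a_4 = 1.
  4 = 1*3 + 1, so a_5 = 1.
  3 = 3*1 + 0, so a_6 = 3.
The remainder reaches 0 after 7 divisions, so the expansion has 7 partial quotients, read off in order.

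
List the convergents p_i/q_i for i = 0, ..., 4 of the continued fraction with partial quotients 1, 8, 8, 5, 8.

1/1, 9/8, 73/65, 374/333, 3065/2729

Using the convergent recurrence p_i = a_i*p_{i-1} + p_{i-2}, q_i = a_i*q_{i-1} + q_{i-2} with p_{-2}=0, p_{-1}=1, q_{-2}=1, q_{-1}=0:
  i=0: a_0=1, p_0 = 1*1 + 0 = 1, q_0 = 1*0 + 1 = 1.
  i=1: a_1=8, p_1 = 8*1 + 1 = 9, q_1 = 8*1 + 0 = 8.
  i=2: a_2=8, p_2 = 8*9 + 1 = 73, q_2 = 8*8 + 1 = 65.
  i=3: a_3=5, p_3 = 5*73 + 9 = 374, q_3 = 5*65 + 8 = 333.
  i=4: a_4=8, p_4 = 8*374 + 73 = 3065, q_4 = 8*333 + 65 = 2729.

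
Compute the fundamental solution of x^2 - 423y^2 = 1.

(x, y) = (4607, 224)

First expand sqrt(423) as a continued fraction. With x_i = (sqrt(423) + m_i)/d_i and (m_0, d_0) = (0, 1): a_0 = floor(sqrt(423)) = 20, since 20^2 = 400 <= 423 < 441 = 21^2.
Iterate m_{i+1} = d_i*a_i - m_i, d_{i+1} = (423 - m_{i+1}^2)/d_i, a_{i+1} = floor((a_0 + m_{i+1})/d_{i+1}):
  m_1 = 1*20 - 0 = 20, d_1 = (423 - 20^2)/1 = 23/1 = 23, a_1 = floor((20 + 20)/23) = 1.
  m_2 = 23*1 - 20 = 3, d_2 = (423 - 3^2)/23 = 414/23 = 18, a_2 = floor((20 + 3)/18) = 1.
  m_3 = 18*1 - 3 = 15, d_3 = (423 - 15^2)/18 = 198/18 = 11, a_3 = floor((20 + 15)/11) = 3.
  m_4 = 11*3 - 15 = 18, d_4 = (423 - 18^2)/11 = 99/11 = 9, a_4 = floor((20 + 18)/9) = 4.
  m_5 = 9*4 - 18 = 18, d_5 = (423 - 18^2)/9 = 99/9 = 11, a_5 = floor((20 + 18)/11) = 3.
  m_6 = 11*3 - 18 = 15, d_6 = (423 - 15^2)/11 = 198/11 = 18, a_6 = floor((20 + 15)/18) = 1.
  m_7 = 18*1 - 15 = 3, d_7 = (423 - 3^2)/18 = 414/18 = 23, a_7 = floor((20 + 3)/23) = 1.
  m_8 = 23*1 - 3 = 20, d_8 = (423 - 20^2)/23 = 23/23 = 1, a_8 = floor((20 + 20)/1) = 40.
  m_9 = 1*40 - 20 = 20, d_9 = (423 - 20^2)/1 = 23/1 = 23: (m_9, d_9) = (m_1, d_1) = (20, 23), so from here the quotients repeat a_1, ..., a_8; the period length is 8.
So sqrt(423) = [20; (1, 1, 3, 4, 3, 1, 1, 40)] with period length k = 8.
k is even, so the fundamental solution of x^2 - 423y^2 = 1 is (p_{k-1}, q_{k-1}) = (p_7, q_7); compute convergents through index 7.
Convergents (p_i = a_i*p_{i-1} + p_{i-2}, q_i = a_i*q_{i-1} + q_{i-2} with p_{-2}=0, p_{-1}=1, q_{-2}=1, q_{-1}=0):
  i=0: a_0=20, p_0 = 20*1 + 0 = 20, q_0 = 20*0 + 1 = 1.
  i=1: a_1=1, p_1 = 1*20 + 1 = 21, q_1 = 1*1 + 0 = 1.
  i=2: a_2=1, p_2 = 1*21 + 20 = 41, q_2 = 1*1 + 1 = 2.
  i=3: a_3=3, p_3 = 3*41 + 21 = 144, q_3 = 3*2 + 1 = 7.
  i=4: a_4=4, p_4 = 4*144 + 41 = 617, q_4 = 4*7 + 2 = 30.
  i=5: a_5=3, p_5 = 3*617 + 144 = 1995, q_5 = 3*30 + 7 = 97.
  i=6: a_6=1, p_6 = 1*1995 + 617 = 2612, q_6 = 1*97 + 30 = 127.
  i=7: a_7=1, p_7 = 1*2612 + 1995 = 4607, q_7 = 1*127 + 97 = 224.
Check: 4607^2 - 423*224^2 = 21224449 - 21224448 = 1, so (x, y) = (4607, 224) solves the equation, and by the theorem it is the least positive solution.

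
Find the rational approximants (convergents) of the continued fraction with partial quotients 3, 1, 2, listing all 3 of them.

3/1, 4/1, 11/3

Using the convergent recurrence p_i = a_i*p_{i-1} + p_{i-2}, q_i = a_i*q_{i-1} + q_{i-2} with p_{-2}=0, p_{-1}=1, q_{-2}=1, q_{-1}=0:
  i=0: a_0=3, p_0 = 3*1 + 0 = 3, q_0 = 3*0 + 1 = 1.
  i=1: a_1=1, p_1 = 1*3 + 1 = 4, q_1 = 1*1 + 0 = 1.
  i=2: a_2=2, p_2 = 2*4 + 3 = 11, q_2 = 2*1 + 1 = 3.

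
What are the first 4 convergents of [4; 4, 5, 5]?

Using the convergent recurrence p_i = a_i*p_{i-1} + p_{i-2}, q_i = a_i*q_{i-1} + q_{i-2} with p_{-2}=0, p_{-1}=1, q_{-2}=1, q_{-1}=0:
  i=0: a_0=4, p_0 = 4*1 + 0 = 4, q_0 = 4*0 + 1 = 1.
  i=1: a_1=4, p_1 = 4*4 + 1 = 17, q_1 = 4*1 + 0 = 4.
  i=2: a_2=5, p_2 = 5*17 + 4 = 89, q_2 = 5*4 + 1 = 21.
  i=3: a_3=5, p_3 = 5*89 + 17 = 462, q_3 = 5*21 + 4 = 109.

4/1, 17/4, 89/21, 462/109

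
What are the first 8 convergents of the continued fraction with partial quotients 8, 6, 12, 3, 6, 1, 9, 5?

Using the convergent recurrence p_i = a_i*p_{i-1} + p_{i-2}, q_i = a_i*q_{i-1} + q_{i-2} with p_{-2}=0, p_{-1}=1, q_{-2}=1, q_{-1}=0:
  i=0: a_0=8, p_0 = 8*1 + 0 = 8, q_0 = 8*0 + 1 = 1.
  i=1: a_1=6, p_1 = 6*8 + 1 = 49, q_1 = 6*1 + 0 = 6.
  i=2: a_2=12, p_2 = 12*49 + 8 = 596, q_2 = 12*6 + 1 = 73.
  i=3: a_3=3, p_3 = 3*596 + 49 = 1837, q_3 = 3*73 + 6 = 225.
  i=4: a_4=6, p_4 = 6*1837 + 596 = 11618, q_4 = 6*225 + 73 = 1423.
  i=5: a_5=1, p_5 = 1*11618 + 1837 = 13455, q_5 = 1*1423 + 225 = 1648.
  i=6: a_6=9, p_6 = 9*13455 + 11618 = 132713, q_6 = 9*1648 + 1423 = 16255.
  i=7: a_7=5, p_7 = 5*132713 + 13455 = 677020, q_7 = 5*16255 + 1648 = 82923.

8/1, 49/6, 596/73, 1837/225, 11618/1423, 13455/1648, 132713/16255, 677020/82923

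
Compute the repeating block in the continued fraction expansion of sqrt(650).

[25; (2, 50)]

Write x_i = (sqrt(650) + m_i)/d_i with (m_0, d_0) = (0, 1). a_0 = floor(sqrt(650)) = 25, since 25^2 = 625 <= 650 < 676 = 26^2.
Iterate m_{i+1} = d_i*a_i - m_i, d_{i+1} = (650 - m_{i+1}^2)/d_i, a_{i+1} = floor((a_0 + m_{i+1})/d_{i+1}):
  m_1 = 1*25 - 0 = 25, d_1 = (650 - 25^2)/1 = 25/1 = 25, a_1 = floor((25 + 25)/25) = 2.
  m_2 = 25*2 - 25 = 25, d_2 = (650 - 25^2)/25 = 25/25 = 1, a_2 = floor((25 + 25)/1) = 50.
  m_3 = 1*50 - 25 = 25, d_3 = (650 - 25^2)/1 = 25/1 = 25: (m_3, d_3) = (m_1, d_1) = (25, 25), so from here the quotients repeat a_1, a_2; the period length is 2.
Hence the expansion of sqrt(650) is a_0 = 25 followed by the repeating block 2, 50 (period 2).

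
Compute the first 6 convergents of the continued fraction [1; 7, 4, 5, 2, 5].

Using the convergent recurrence p_i = a_i*p_{i-1} + p_{i-2}, q_i = a_i*q_{i-1} + q_{i-2} with p_{-2}=0, p_{-1}=1, q_{-2}=1, q_{-1}=0:
  i=0: a_0=1, p_0 = 1*1 + 0 = 1, q_0 = 1*0 + 1 = 1.
  i=1: a_1=7, p_1 = 7*1 + 1 = 8, q_1 = 7*1 + 0 = 7.
  i=2: a_2=4, p_2 = 4*8 + 1 = 33, q_2 = 4*7 + 1 = 29.
  i=3: a_3=5, p_3 = 5*33 + 8 = 173, q_3 = 5*29 + 7 = 152.
  i=4: a_4=2, p_4 = 2*173 + 33 = 379, q_4 = 2*152 + 29 = 333.
  i=5: a_5=5, p_5 = 5*379 + 173 = 2068, q_5 = 5*333 + 152 = 1817.

1/1, 8/7, 33/29, 173/152, 379/333, 2068/1817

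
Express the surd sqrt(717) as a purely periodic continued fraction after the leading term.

Write x_i = (sqrt(717) + m_i)/d_i with (m_0, d_0) = (0, 1). a_0 = floor(sqrt(717)) = 26, since 26^2 = 676 <= 717 < 729 = 27^2.
Iterate m_{i+1} = d_i*a_i - m_i, d_{i+1} = (717 - m_{i+1}^2)/d_i, a_{i+1} = floor((a_0 + m_{i+1})/d_{i+1}):
  m_1 = 1*26 - 0 = 26, d_1 = (717 - 26^2)/1 = 41/1 = 41, a_1 = floor((26 + 26)/41) = 1.
  m_2 = 41*1 - 26 = 15, d_2 = (717 - 15^2)/41 = 492/41 = 12, a_2 = floor((26 + 15)/12) = 3.
  m_3 = 12*3 - 15 = 21, d_3 = (717 - 21^2)/12 = 276/12 = 23, a_3 = floor((26 + 21)/23) = 2.
  m_4 = 23*2 - 21 = 25, d_4 = (717 - 25^2)/23 = 92/23 = 4, a_4 = floor((26 + 25)/4) = 12.
  m_5 = 4*12 - 25 = 23, d_5 = (717 - 23^2)/4 = 188/4 = 47, a_5 = floor((26 + 23)/47) = 1.
  m_6 = 47*1 - 23 = 24, d_6 = (717 - 24^2)/47 = 141/47 = 3, a_6 = floor((26 + 24)/3) = 16.
  m_7 = 3*16 - 24 = 24, d_7 = (717 - 24^2)/3 = 141/3 = 47, a_7 = floor((26 + 24)/47) = 1.
  m_8 = 47*1 - 24 = 23, d_8 = (717 - 23^2)/47 = 188/47 = 4, a_8 = floor((26 + 23)/4) = 12.
  m_9 = 4*12 - 23 = 25, d_9 = (717 - 25^2)/4 = 92/4 = 23, a_9 = floor((26 + 25)/23) = 2.
  m_10 = 23*2 - 25 = 21, d_10 = (717 - 21^2)/23 = 276/23 = 12, a_10 = floor((26 + 21)/12) = 3.
  m_11 = 12*3 - 21 = 15, d_11 = (717 - 15^2)/12 = 492/12 = 41, a_11 = floor((26 + 15)/41) = 1.
  m_12 = 41*1 - 15 = 26, d_12 = (717 - 26^2)/41 = 41/41 = 1, a_12 = floor((26 + 26)/1) = 52.
  m_13 = 1*52 - 26 = 26, d_13 = (717 - 26^2)/1 = 41/1 = 41: (m_13, d_13) = (m_1, d_1) = (26, 41), so from here the quotients repeat a_1, ..., a_12; the period length is 12.
Hence the expansion of sqrt(717) is a_0 = 26 followed by the repeating block 1, 3, 2, 12, 1, 16, 1, 12, 2, 3, 1, 52 (period 12).

[26; (1, 3, 2, 12, 1, 16, 1, 12, 2, 3, 1, 52)]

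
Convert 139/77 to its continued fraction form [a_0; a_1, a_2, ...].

Run the Euclidean algorithm on 139 and 77; the successive quotients are the partial quotients a_0, a_1, ... (each step inverts the fractional part left over by the previous one):
  139 = 1*77 + 62, so a_0 = 1.
  77 = 1*62 + 15, so a_1 = 1.
  62 = 4*15 + 2, so a_2 = 4.
  15 = 7*2 + 1, so a_3 = 7.
  2 = 2*1 + 0, so a_4 = 2.
The remainder reaches 0 after 5 divisions, so the expansion has 5 partial quotients, read off in order.

[1; 1, 4, 7, 2]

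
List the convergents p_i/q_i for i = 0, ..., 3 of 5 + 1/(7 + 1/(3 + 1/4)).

5/1, 36/7, 113/22, 488/95

Using the convergent recurrence p_i = a_i*p_{i-1} + p_{i-2}, q_i = a_i*q_{i-1} + q_{i-2} with p_{-2}=0, p_{-1}=1, q_{-2}=1, q_{-1}=0:
  i=0: a_0=5, p_0 = 5*1 + 0 = 5, q_0 = 5*0 + 1 = 1.
  i=1: a_1=7, p_1 = 7*5 + 1 = 36, q_1 = 7*1 + 0 = 7.
  i=2: a_2=3, p_2 = 3*36 + 5 = 113, q_2 = 3*7 + 1 = 22.
  i=3: a_3=4, p_3 = 4*113 + 36 = 488, q_3 = 4*22 + 7 = 95.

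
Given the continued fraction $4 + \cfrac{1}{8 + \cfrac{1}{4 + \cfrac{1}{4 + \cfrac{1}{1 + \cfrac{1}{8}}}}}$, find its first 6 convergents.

4/1, 33/8, 136/33, 577/140, 713/173, 6281/1524

Using the convergent recurrence p_i = a_i*p_{i-1} + p_{i-2}, q_i = a_i*q_{i-1} + q_{i-2} with p_{-2}=0, p_{-1}=1, q_{-2}=1, q_{-1}=0:
  i=0: a_0=4, p_0 = 4*1 + 0 = 4, q_0 = 4*0 + 1 = 1.
  i=1: a_1=8, p_1 = 8*4 + 1 = 33, q_1 = 8*1 + 0 = 8.
  i=2: a_2=4, p_2 = 4*33 + 4 = 136, q_2 = 4*8 + 1 = 33.
  i=3: a_3=4, p_3 = 4*136 + 33 = 577, q_3 = 4*33 + 8 = 140.
  i=4: a_4=1, p_4 = 1*577 + 136 = 713, q_4 = 1*140 + 33 = 173.
  i=5: a_5=8, p_5 = 8*713 + 577 = 6281, q_5 = 8*173 + 140 = 1524.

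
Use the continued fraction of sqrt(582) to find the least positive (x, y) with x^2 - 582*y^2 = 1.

First expand sqrt(582) as a continued fraction. With x_i = (sqrt(582) + m_i)/d_i and (m_0, d_0) = (0, 1): a_0 = floor(sqrt(582)) = 24, since 24^2 = 576 <= 582 < 625 = 25^2.
Iterate m_{i+1} = d_i*a_i - m_i, d_{i+1} = (582 - m_{i+1}^2)/d_i, a_{i+1} = floor((a_0 + m_{i+1})/d_{i+1}):
  m_1 = 1*24 - 0 = 24, d_1 = (582 - 24^2)/1 = 6/1 = 6, a_1 = floor((24 + 24)/6) = 8.
  m_2 = 6*8 - 24 = 24, d_2 = (582 - 24^2)/6 = 6/6 = 1, a_2 = floor((24 + 24)/1) = 48.
  m_3 = 1*48 - 24 = 24, d_3 = (582 - 24^2)/1 = 6/1 = 6: (m_3, d_3) = (m_1, d_1) = (24, 6), so from here the quotients repeat a_1, a_2; the period length is 2.
So sqrt(582) = [24; (8, 48)] with period length k = 2.
k is even, so the fundamental solution of x^2 - 582y^2 = 1 is (p_{k-1}, q_{k-1}) = (p_1, q_1); compute convergents through index 1.
Convergents (p_i = a_i*p_{i-1} + p_{i-2}, q_i = a_i*q_{i-1} + q_{i-2} with p_{-2}=0, p_{-1}=1, q_{-2}=1, q_{-1}=0):
  i=0: a_0=24, p_0 = 24*1 + 0 = 24, q_0 = 24*0 + 1 = 1.
  i=1: a_1=8, p_1 = 8*24 + 1 = 193, q_1 = 8*1 + 0 = 8.
Check: 193^2 - 582*8^2 = 37249 - 37248 = 1, so (x, y) = (193, 8) solves the equation, and by the theorem it is the least positive solution.

(x, y) = (193, 8)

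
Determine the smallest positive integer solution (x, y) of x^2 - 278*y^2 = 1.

(x, y) = (2501, 150)

First expand sqrt(278) as a continued fraction. With x_i = (sqrt(278) + m_i)/d_i and (m_0, d_0) = (0, 1): a_0 = floor(sqrt(278)) = 16, since 16^2 = 256 <= 278 < 289 = 17^2.
Iterate m_{i+1} = d_i*a_i - m_i, d_{i+1} = (278 - m_{i+1}^2)/d_i, a_{i+1} = floor((a_0 + m_{i+1})/d_{i+1}):
  m_1 = 1*16 - 0 = 16, d_1 = (278 - 16^2)/1 = 22/1 = 22, a_1 = floor((16 + 16)/22) = 1.
  m_2 = 22*1 - 16 = 6, d_2 = (278 - 6^2)/22 = 242/22 = 11, a_2 = floor((16 + 6)/11) = 2.
  m_3 = 11*2 - 6 = 16, d_3 = (278 - 16^2)/11 = 22/11 = 2, a_3 = floor((16 + 16)/2) = 16.
  m_4 = 2*16 - 16 = 16, d_4 = (278 - 16^2)/2 = 22/2 = 11, a_4 = floor((16 + 16)/11) = 2.
  m_5 = 11*2 - 16 = 6, d_5 = (278 - 6^2)/11 = 242/11 = 22, a_5 = floor((16 + 6)/22) = 1.
  m_6 = 22*1 - 6 = 16, d_6 = (278 - 16^2)/22 = 22/22 = 1, a_6 = floor((16 + 16)/1) = 32.
  m_7 = 1*32 - 16 = 16, d_7 = (278 - 16^2)/1 = 22/1 = 22: (m_7, d_7) = (m_1, d_1) = (16, 22), so from here the quotients repeat a_1, ..., a_6; the period length is 6.
So sqrt(278) = [16; (1, 2, 16, 2, 1, 32)] with period length k = 6.
k is even, so the fundamental solution of x^2 - 278y^2 = 1 is (p_{k-1}, q_{k-1}) = (p_5, q_5); compute convergents through index 5.
Convergents (p_i = a_i*p_{i-1} + p_{i-2}, q_i = a_i*q_{i-1} + q_{i-2} with p_{-2}=0, p_{-1}=1, q_{-2}=1, q_{-1}=0):
  i=0: a_0=16, p_0 = 16*1 + 0 = 16, q_0 = 16*0 + 1 = 1.
  i=1: a_1=1, p_1 = 1*16 + 1 = 17, q_1 = 1*1 + 0 = 1.
  i=2: a_2=2, p_2 = 2*17 + 16 = 50, q_2 = 2*1 + 1 = 3.
  i=3: a_3=16, p_3 = 16*50 + 17 = 817, q_3 = 16*3 + 1 = 49.
  i=4: a_4=2, p_4 = 2*817 + 50 = 1684, q_4 = 2*49 + 3 = 101.
  i=5: a_5=1, p_5 = 1*1684 + 817 = 2501, q_5 = 1*101 + 49 = 150.
Check: 2501^2 - 278*150^2 = 6255001 - 6255000 = 1, so (x, y) = (2501, 150) solves the equation, and by the theorem it is the least positive solution.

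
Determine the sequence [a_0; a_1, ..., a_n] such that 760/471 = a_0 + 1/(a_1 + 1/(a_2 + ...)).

[1; 1, 1, 1, 1, 2, 2, 1, 10]

Run the Euclidean algorithm on 760 and 471; the successive quotients are the partial quotients a_0, a_1, ... (each step inverts the fractional part left over by the previous one):
  760 = 1*471 + 289, so a_0 = 1.
  471 = 1*289 + 182, so a_1 = 1.
  289 = 1*182 + 107, so a_2 = 1.
  182 = 1*107 + 75, so a_3 = 1.
  107 = 1*75 + 32, so a_4 = 1.
  75 = 2*32 + 11, so a_5 = 2.
  32 = 2*11 + 10, so a_6 = 2.
  11 = 1*10 + 1, so a_7 = 1.
  10 = 10*1 + 0, so a_8 = 10.
The remainder reaches 0 after 9 divisions, so the expansion has 9 partial quotients, read off in order.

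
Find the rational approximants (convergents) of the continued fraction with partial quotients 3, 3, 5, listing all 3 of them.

Using the convergent recurrence p_i = a_i*p_{i-1} + p_{i-2}, q_i = a_i*q_{i-1} + q_{i-2} with p_{-2}=0, p_{-1}=1, q_{-2}=1, q_{-1}=0:
  i=0: a_0=3, p_0 = 3*1 + 0 = 3, q_0 = 3*0 + 1 = 1.
  i=1: a_1=3, p_1 = 3*3 + 1 = 10, q_1 = 3*1 + 0 = 3.
  i=2: a_2=5, p_2 = 5*10 + 3 = 53, q_2 = 5*3 + 1 = 16.

3/1, 10/3, 53/16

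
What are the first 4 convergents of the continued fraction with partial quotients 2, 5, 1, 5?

Using the convergent recurrence p_i = a_i*p_{i-1} + p_{i-2}, q_i = a_i*q_{i-1} + q_{i-2} with p_{-2}=0, p_{-1}=1, q_{-2}=1, q_{-1}=0:
  i=0: a_0=2, p_0 = 2*1 + 0 = 2, q_0 = 2*0 + 1 = 1.
  i=1: a_1=5, p_1 = 5*2 + 1 = 11, q_1 = 5*1 + 0 = 5.
  i=2: a_2=1, p_2 = 1*11 + 2 = 13, q_2 = 1*5 + 1 = 6.
  i=3: a_3=5, p_3 = 5*13 + 11 = 76, q_3 = 5*6 + 5 = 35.

2/1, 11/5, 13/6, 76/35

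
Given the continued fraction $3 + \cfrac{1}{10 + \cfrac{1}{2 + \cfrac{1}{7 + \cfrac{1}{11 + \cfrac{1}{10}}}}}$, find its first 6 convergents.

3/1, 31/10, 65/21, 486/157, 5411/1748, 54596/17637

Using the convergent recurrence p_i = a_i*p_{i-1} + p_{i-2}, q_i = a_i*q_{i-1} + q_{i-2} with p_{-2}=0, p_{-1}=1, q_{-2}=1, q_{-1}=0:
  i=0: a_0=3, p_0 = 3*1 + 0 = 3, q_0 = 3*0 + 1 = 1.
  i=1: a_1=10, p_1 = 10*3 + 1 = 31, q_1 = 10*1 + 0 = 10.
  i=2: a_2=2, p_2 = 2*31 + 3 = 65, q_2 = 2*10 + 1 = 21.
  i=3: a_3=7, p_3 = 7*65 + 31 = 486, q_3 = 7*21 + 10 = 157.
  i=4: a_4=11, p_4 = 11*486 + 65 = 5411, q_4 = 11*157 + 21 = 1748.
  i=5: a_5=10, p_5 = 10*5411 + 486 = 54596, q_5 = 10*1748 + 157 = 17637.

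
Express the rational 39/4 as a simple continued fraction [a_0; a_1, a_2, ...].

Run the Euclidean algorithm on 39 and 4; the successive quotients are the partial quotients a_0, a_1, ... (each step inverts the fractional part left over by the previous one):
  39 = 9*4 + 3, so a_0 = 9.
  4 = 1*3 + 1, so a_1 = 1.
  3 = 3*1 + 0, so a_2 = 3.
The remainder reaches 0 after 3 divisions, so the expansion has 3 partial quotients, read off in order.

[9; 1, 3]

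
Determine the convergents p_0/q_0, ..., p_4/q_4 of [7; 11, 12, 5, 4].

Using the convergent recurrence p_i = a_i*p_{i-1} + p_{i-2}, q_i = a_i*q_{i-1} + q_{i-2} with p_{-2}=0, p_{-1}=1, q_{-2}=1, q_{-1}=0:
  i=0: a_0=7, p_0 = 7*1 + 0 = 7, q_0 = 7*0 + 1 = 1.
  i=1: a_1=11, p_1 = 11*7 + 1 = 78, q_1 = 11*1 + 0 = 11.
  i=2: a_2=12, p_2 = 12*78 + 7 = 943, q_2 = 12*11 + 1 = 133.
  i=3: a_3=5, p_3 = 5*943 + 78 = 4793, q_3 = 5*133 + 11 = 676.
  i=4: a_4=4, p_4 = 4*4793 + 943 = 20115, q_4 = 4*676 + 133 = 2837.

7/1, 78/11, 943/133, 4793/676, 20115/2837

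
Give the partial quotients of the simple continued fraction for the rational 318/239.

[1; 3, 39, 2]

Run the Euclidean algorithm on 318 and 239; the successive quotients are the partial quotients a_0, a_1, ... (each step inverts the fractional part left over by the previous one):
  318 = 1*239 + 79, so a_0 = 1.
  239 = 3*79 + 2, so a_1 = 3.
  79 = 39*2 + 1, so a_2 = 39.
  2 = 2*1 + 0, so a_3 = 2.
The remainder reaches 0 after 4 divisions, so the expansion has 4 partial quotients, read off in order.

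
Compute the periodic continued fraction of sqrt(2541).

[50; (2, 2, 4, 2, 2, 100)]

Write x_i = (sqrt(2541) + m_i)/d_i with (m_0, d_0) = (0, 1). a_0 = floor(sqrt(2541)) = 50, since 50^2 = 2500 <= 2541 < 2601 = 51^2.
Iterate m_{i+1} = d_i*a_i - m_i, d_{i+1} = (2541 - m_{i+1}^2)/d_i, a_{i+1} = floor((a_0 + m_{i+1})/d_{i+1}):
  m_1 = 1*50 - 0 = 50, d_1 = (2541 - 50^2)/1 = 41/1 = 41, a_1 = floor((50 + 50)/41) = 2.
  m_2 = 41*2 - 50 = 32, d_2 = (2541 - 32^2)/41 = 1517/41 = 37, a_2 = floor((50 + 32)/37) = 2.
  m_3 = 37*2 - 32 = 42, d_3 = (2541 - 42^2)/37 = 777/37 = 21, a_3 = floor((50 + 42)/21) = 4.
  m_4 = 21*4 - 42 = 42, d_4 = (2541 - 42^2)/21 = 777/21 = 37, a_4 = floor((50 + 42)/37) = 2.
  m_5 = 37*2 - 42 = 32, d_5 = (2541 - 32^2)/37 = 1517/37 = 41, a_5 = floor((50 + 32)/41) = 2.
  m_6 = 41*2 - 32 = 50, d_6 = (2541 - 50^2)/41 = 41/41 = 1, a_6 = floor((50 + 50)/1) = 100.
  m_7 = 1*100 - 50 = 50, d_7 = (2541 - 50^2)/1 = 41/1 = 41: (m_7, d_7) = (m_1, d_1) = (50, 41), so from here the quotients repeat a_1, ..., a_6; the period length is 6.
Hence the expansion of sqrt(2541) is a_0 = 50 followed by the repeating block 2, 2, 4, 2, 2, 100 (period 6).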